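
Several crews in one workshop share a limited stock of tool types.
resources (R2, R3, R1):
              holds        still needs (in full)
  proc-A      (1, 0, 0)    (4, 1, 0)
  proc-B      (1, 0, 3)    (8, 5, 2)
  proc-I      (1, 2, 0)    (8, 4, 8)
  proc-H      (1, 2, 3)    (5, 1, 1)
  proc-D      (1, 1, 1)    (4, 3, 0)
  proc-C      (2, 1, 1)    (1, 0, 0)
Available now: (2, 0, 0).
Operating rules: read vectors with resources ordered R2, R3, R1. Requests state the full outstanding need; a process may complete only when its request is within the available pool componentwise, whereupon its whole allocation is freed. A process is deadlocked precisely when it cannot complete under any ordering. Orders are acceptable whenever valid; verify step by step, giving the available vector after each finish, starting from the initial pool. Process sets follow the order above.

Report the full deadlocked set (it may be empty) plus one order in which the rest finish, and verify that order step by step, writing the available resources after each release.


Deadlocked set: proc-B and proc-I.
Key observation: the wall is R2: completing proc-C, proc-A, proc-H, proc-D brings the pool only to (7, 4, 5), and all the rest need more.
One completion order for the rest: proc-C, proc-A, proc-H, proc-D. Walking it through:
  pool = (2, 0, 0)
  proc-C: need (1, 0, 0) fits (2, 0, 0); releases (2, 1, 1), pool now (4, 1, 1)
  proc-A: need (4, 1, 0) fits (4, 1, 1); releases (1, 0, 0), pool now (5, 1, 1)
  proc-H: need (5, 1, 1) fits (5, 1, 1); releases (1, 2, 3), pool now (6, 3, 4)
  proc-D: need (4, 3, 0) fits (6, 3, 4); releases (1, 1, 1), pool now (7, 4, 5)
The stuck group stays short no matter what:
  blocked: proc-B wants (8, 5, 2), pool (7, 4, 5) — not enough R2 and R3
  blocked: proc-I wants (8, 4, 8), pool (7, 4, 5) — not enough R2 and R1


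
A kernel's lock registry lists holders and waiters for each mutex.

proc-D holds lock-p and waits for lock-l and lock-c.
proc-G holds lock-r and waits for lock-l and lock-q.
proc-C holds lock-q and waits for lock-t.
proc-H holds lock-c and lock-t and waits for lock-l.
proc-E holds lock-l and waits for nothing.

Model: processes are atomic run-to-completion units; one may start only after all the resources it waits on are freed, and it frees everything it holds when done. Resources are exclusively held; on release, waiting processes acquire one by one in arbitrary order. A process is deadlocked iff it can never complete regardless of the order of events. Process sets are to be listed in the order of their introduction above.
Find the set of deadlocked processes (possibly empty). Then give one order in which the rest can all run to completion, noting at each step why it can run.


Nothing here is deadlocked.
Key observation: every chain of waits terminates; starting from the processes that wait on nothing, all the rest unlock in turn.
One completion order for the rest: proc-E, proc-H, proc-C, proc-D, proc-G.
Step-by-step check:
  proc-E waits on nothing -> runs at once and releases lock-l
  proc-H waits on lock-l — all released -> runs and releases lock-c and lock-t
  proc-C waits on lock-t — all released -> runs and releases lock-q
  proc-D waits on lock-l and lock-c — all released -> runs and releases lock-p
  proc-G waits on lock-l and lock-q — all released -> runs and releases lock-r


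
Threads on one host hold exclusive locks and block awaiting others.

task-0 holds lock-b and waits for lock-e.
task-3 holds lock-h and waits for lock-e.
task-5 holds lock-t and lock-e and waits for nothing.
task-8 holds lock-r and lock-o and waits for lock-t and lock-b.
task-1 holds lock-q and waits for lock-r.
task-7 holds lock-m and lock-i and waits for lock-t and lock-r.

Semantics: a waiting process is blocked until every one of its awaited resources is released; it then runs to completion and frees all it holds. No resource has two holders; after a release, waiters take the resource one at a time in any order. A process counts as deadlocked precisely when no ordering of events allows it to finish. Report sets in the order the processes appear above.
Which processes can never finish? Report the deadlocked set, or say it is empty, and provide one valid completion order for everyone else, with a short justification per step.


No process is deadlocked.
Key observation: although several processes wait, no cycle exists — each chain bottoms out at a free runner.
The rest can finish in the order task-5, task-0, task-8, task-1, task-7, task-3.
Walking it through:
  run task-5 (it waits on nothing); releases lock-t and lock-e
  task-0: everything it awaited (lock-e) is free; runs, freeing lock-b
  task-8: everything it awaited (lock-t and lock-b) is free; runs, freeing lock-r and lock-o
  task-1: everything it awaited (lock-r) is free; runs, freeing lock-q
  task-7: everything it awaited (lock-t and lock-r) is free; runs, freeing lock-m and lock-i
  task-3: everything it awaited (lock-e) is free; runs, freeing lock-h


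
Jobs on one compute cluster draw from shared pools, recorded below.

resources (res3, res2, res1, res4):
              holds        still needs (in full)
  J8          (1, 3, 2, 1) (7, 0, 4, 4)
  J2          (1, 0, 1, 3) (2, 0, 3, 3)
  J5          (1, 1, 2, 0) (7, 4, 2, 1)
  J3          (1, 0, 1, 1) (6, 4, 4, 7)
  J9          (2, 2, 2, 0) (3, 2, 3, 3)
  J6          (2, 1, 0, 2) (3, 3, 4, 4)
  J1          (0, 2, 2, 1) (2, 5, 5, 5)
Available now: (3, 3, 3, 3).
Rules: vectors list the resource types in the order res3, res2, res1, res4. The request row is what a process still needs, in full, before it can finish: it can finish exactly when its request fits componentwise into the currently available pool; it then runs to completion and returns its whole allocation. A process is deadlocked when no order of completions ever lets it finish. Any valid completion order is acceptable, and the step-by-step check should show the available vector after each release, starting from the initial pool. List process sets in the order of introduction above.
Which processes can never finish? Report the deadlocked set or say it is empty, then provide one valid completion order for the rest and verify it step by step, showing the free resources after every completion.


The deadlocked set is empty.
Key observation: J9 can run right away; the returned allocation unlocks the remaining processes in turn.
The rest can finish in the order J9, J2, J6, J5, J8, J3, J1. Walking it through:
  pool = (3, 3, 3, 3)
  J9 needs (3, 2, 3, 3) <= (3, 3, 3, 3) -> finishes; pool += (2, 2, 2, 0) = (5, 5, 5, 3)
  J2 needs (2, 0, 3, 3) <= (5, 5, 5, 3) -> finishes; pool += (1, 0, 1, 3) = (6, 5, 6, 6)
  J6 needs (3, 3, 4, 4) <= (6, 5, 6, 6) -> finishes; pool += (2, 1, 0, 2) = (8, 6, 6, 8)
  J5 needs (7, 4, 2, 1) <= (8, 6, 6, 8) -> finishes; pool += (1, 1, 2, 0) = (9, 7, 8, 8)
  J8 needs (7, 0, 4, 4) <= (9, 7, 8, 8) -> finishes; pool += (1, 3, 2, 1) = (10, 10, 10, 9)
  J3 needs (6, 4, 4, 7) <= (10, 10, 10, 9) -> finishes; pool += (1, 0, 1, 1) = (11, 10, 11, 10)
  J1 needs (2, 5, 5, 5) <= (11, 10, 11, 10) -> finishes; pool += (0, 2, 2, 1) = (11, 12, 13, 11)


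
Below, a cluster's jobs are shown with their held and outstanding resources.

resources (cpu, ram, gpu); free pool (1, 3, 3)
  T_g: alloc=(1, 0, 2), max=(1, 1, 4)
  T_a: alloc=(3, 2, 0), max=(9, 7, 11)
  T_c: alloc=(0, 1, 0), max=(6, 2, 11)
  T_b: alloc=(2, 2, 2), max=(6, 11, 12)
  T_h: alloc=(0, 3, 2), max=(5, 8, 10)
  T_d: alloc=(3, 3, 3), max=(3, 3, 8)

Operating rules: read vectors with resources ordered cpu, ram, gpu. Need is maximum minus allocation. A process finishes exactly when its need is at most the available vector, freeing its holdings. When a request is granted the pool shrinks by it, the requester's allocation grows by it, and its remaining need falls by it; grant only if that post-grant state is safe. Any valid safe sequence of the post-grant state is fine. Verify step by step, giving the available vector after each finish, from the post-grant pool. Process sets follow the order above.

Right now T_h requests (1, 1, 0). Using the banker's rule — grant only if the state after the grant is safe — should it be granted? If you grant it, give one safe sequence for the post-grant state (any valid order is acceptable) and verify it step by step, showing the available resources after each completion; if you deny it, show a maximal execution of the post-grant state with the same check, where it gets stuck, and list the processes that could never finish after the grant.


GRANT: granting preserves safety; a valid post-grant sequence is T_g, T_d, T_h, T_b, T_a, T_c.
Key observation: even at the reduced pool (0, 2, 3), T_g fits immediately, so safety survives the grant.
Step-by-step check of the post-grant state:
  pool = (0, 2, 3)
  run T_g (needs (0, 1, 2), free (0, 2, 3)); after release of (1, 0, 2) the pool is (1, 2, 5)
  run T_d (needs (0, 0, 5), free (1, 2, 5)); after release of (3, 3, 3) the pool is (4, 5, 8)
  run T_h (needs (4, 4, 8), free (4, 5, 8)); after release of (1, 4, 2) the pool is (5, 9, 10)
  run T_b (needs (4, 9, 10), free (5, 9, 10)); after release of (2, 2, 2) the pool is (7, 11, 12)
  run T_a (needs (6, 5, 11), free (7, 11, 12)); after release of (3, 2, 0) the pool is (10, 13, 12)
  run T_c (needs (6, 1, 11), free (10, 13, 12)); after release of (0, 1, 0) the pool is (10, 14, 12)


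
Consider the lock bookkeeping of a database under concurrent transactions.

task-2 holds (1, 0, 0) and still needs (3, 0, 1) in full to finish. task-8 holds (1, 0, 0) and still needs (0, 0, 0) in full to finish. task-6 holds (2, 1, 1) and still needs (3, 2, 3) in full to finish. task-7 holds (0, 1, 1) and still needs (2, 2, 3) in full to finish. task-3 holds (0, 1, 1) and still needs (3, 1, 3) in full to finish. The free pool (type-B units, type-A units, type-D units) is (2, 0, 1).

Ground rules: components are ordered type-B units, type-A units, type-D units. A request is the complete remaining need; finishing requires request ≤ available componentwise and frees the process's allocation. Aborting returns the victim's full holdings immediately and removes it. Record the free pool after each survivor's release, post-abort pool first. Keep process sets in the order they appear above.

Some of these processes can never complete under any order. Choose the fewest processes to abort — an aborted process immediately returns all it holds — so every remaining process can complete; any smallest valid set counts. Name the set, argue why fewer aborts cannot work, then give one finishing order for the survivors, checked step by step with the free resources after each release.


Minimum abort set: task-6 and task-7.
Key observation: task-3 was stuck for good until task-6 and task-7 gave back (2, 2, 2); in the order shown it finishes at step 3.
No one abort is enough; case by case: task-2 alone leaves task-6 blocked (short on type-A units and type-D units); task-8 alone leaves task-6 blocked (short on type-A units and type-D units); task-6 alone leaves task-7 blocked (short on type-A units and type-D units); task-7 alone leaves task-6 blocked (short on type-A units and type-D units); task-3 alone leaves task-6 blocked (short on type-A units and type-D units).
The survivors complete as task-2, task-8, task-3. Step-by-step check (starting from the post-abort pool):
  pool = (4, 2, 3)
  run task-2 (needs (3, 0, 1), free (4, 2, 3)); after release of (1, 0, 0) the pool is (5, 2, 3)
  run task-8 (needs (0, 0, 0), free (5, 2, 3)); after release of (1, 0, 0) the pool is (6, 2, 3)
  run task-3 (needs (3, 1, 3), free (6, 2, 3)); after release of (0, 1, 1) the pool is (6, 3, 4)


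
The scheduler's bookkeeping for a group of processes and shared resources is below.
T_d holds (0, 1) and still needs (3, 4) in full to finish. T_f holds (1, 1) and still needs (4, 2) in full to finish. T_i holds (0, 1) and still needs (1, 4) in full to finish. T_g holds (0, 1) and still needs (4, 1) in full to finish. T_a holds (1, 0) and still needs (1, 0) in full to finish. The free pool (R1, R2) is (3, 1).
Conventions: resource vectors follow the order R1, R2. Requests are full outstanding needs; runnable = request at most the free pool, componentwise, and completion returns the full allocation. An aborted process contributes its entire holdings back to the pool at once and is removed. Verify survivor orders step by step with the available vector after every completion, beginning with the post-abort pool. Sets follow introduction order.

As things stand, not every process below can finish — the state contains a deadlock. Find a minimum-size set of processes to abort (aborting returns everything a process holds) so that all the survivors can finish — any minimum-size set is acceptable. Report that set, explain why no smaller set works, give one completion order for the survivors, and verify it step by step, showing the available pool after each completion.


Minimum abort set: T_i.
Key observation: T_d had no path to completion before; after the abort of T_i ((0, 1) returned), step 4 is where it fits.
Minimality: the empty abort set fails — the state is deadlocked as it stands.
One survivor order: T_a, T_f, T_g, T_d. Verifying each step (post-abort pool first):
  pool = (3, 2)
  T_a needs (1, 0) <= (3, 2) -> finishes; pool += (1, 0) = (4, 2)
  T_f needs (4, 2) <= (4, 2) -> finishes; pool += (1, 1) = (5, 3)
  T_g needs (4, 1) <= (5, 3) -> finishes; pool += (0, 1) = (5, 4)
  T_d needs (3, 4) <= (5, 4) -> finishes; pool += (0, 1) = (5, 5)


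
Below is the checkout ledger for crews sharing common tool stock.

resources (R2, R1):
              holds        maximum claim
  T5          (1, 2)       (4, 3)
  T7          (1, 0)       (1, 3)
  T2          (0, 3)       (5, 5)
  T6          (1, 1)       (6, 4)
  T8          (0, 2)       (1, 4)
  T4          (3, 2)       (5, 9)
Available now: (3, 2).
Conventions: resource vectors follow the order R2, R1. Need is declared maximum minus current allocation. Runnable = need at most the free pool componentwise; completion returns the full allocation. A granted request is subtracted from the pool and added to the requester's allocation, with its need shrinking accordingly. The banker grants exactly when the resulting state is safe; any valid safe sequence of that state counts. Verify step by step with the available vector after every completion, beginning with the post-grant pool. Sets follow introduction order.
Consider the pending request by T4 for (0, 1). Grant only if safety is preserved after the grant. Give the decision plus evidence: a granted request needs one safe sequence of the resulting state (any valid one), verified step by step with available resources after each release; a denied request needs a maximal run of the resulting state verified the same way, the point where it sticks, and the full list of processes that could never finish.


GRANT. The post-grant state is safe; one safe sequence: T5, T8, T7, T2, T4, T6.
Key observation: the transfer keeps a workable pool ((3, 1)); T5 starts the safe sequence.
Check on the post-grant state, step by step:
  pool = (3, 1)
  T5: need (3, 1) fits (3, 1); releases (1, 2), pool now (4, 3)
  T8: need (1, 2) fits (4, 3); releases (0, 2), pool now (4, 5)
  T7: need (0, 3) fits (4, 5); releases (1, 0), pool now (5, 5)
  T2: need (5, 2) fits (5, 5); releases (0, 3), pool now (5, 8)
  T4: need (2, 6) fits (5, 8); releases (3, 3), pool now (8, 11)
  T6: need (5, 3) fits (8, 11); releases (1, 1), pool now (9, 12)


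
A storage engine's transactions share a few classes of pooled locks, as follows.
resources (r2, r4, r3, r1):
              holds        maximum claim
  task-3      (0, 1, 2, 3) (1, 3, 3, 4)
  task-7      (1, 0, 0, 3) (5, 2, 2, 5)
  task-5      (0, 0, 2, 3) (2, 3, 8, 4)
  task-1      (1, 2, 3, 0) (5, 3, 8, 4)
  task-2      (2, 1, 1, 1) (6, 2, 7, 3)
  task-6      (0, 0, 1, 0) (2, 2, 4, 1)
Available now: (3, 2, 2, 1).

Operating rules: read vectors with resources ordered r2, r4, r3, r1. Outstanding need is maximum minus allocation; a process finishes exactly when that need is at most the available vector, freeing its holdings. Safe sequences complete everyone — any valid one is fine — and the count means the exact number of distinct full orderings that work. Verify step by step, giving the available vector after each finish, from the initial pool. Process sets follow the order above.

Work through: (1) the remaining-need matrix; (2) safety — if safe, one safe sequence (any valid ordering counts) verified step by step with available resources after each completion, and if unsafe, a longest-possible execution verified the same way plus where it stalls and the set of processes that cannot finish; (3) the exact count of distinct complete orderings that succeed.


(1) Need matrix, components ordered r2, r4, r3, r1:
  task-3: (1, 2, 1, 1)
  task-7: (4, 2, 2, 2)
  task-5: (2, 3, 6, 1)
  task-1: (4, 1, 5, 4)
  task-2: (4, 1, 6, 2)
  task-6: (2, 2, 3, 1)
(2) UNSAFE.
Key observation: after task-3, task-6 the pool peaks at (3, 3, 5, 4), and each blocked process is short somewhere: task-7 on r2; task-5 on r3; task-1 on r2; task-2 on r2, r3.
The run task-3, task-6 cannot be extended any further. Check, step by step:
  pool = (3, 2, 2, 1)
  run task-3 (needs (1, 2, 1, 1), free (3, 2, 2, 1)); after release of (0, 1, 2, 3) the pool is (3, 3, 4, 4)
  run task-6 (needs (2, 2, 3, 1), free (3, 3, 4, 4)); after release of (0, 0, 1, 0) the pool is (3, 3, 5, 4)
  task-7 still needs (4, 2, 2, 2) but only (3, 3, 5, 4) is free — short on r2
  task-5 still needs (2, 3, 6, 1) but only (3, 3, 5, 4) is free — short on r3
  task-1 still needs (4, 1, 5, 4) but only (3, 3, 5, 4) is free — short on r2
  task-2 still needs (4, 1, 6, 2) but only (3, 3, 5, 4) is free — short on r2 and r3
Processes that can never finish: task-7, task-5, task-1 and task-2.
(3) Exactly 0 of the possible complete orderings are safe sequences.


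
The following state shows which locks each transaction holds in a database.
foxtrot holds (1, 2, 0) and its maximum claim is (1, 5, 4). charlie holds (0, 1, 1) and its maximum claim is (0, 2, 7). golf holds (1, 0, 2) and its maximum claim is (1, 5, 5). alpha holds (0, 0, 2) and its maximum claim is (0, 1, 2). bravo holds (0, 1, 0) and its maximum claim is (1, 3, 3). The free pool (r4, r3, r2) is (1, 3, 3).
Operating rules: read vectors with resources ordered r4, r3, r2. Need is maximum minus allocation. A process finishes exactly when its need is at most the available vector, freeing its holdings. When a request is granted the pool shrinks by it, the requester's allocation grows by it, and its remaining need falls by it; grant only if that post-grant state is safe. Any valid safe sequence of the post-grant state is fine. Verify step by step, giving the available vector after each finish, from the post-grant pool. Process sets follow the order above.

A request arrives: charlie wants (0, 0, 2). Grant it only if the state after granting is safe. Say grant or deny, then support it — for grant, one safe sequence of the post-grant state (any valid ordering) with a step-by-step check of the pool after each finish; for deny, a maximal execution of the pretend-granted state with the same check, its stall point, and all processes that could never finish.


DENY: after the grant no complete ordering would exist.
Key observation: after alpha, bravo the pool peaks at (1, 4, 3), and each blocked process is short somewhere: foxtrot on r2; charlie on r2; golf on r3.
Pretend the grant happened; the run alpha, bravo goes as far as possible. Step-by-step check:
  pool = (1, 3, 1)
  alpha needs (0, 1, 0) <= (1, 3, 1) -> finishes; pool += (0, 0, 2) = (1, 3, 3)
  bravo needs (1, 2, 3) <= (1, 3, 3) -> finishes; pool += (0, 1, 0) = (1, 4, 3)
  foxtrot cannot run: need (0, 3, 4) vs free (1, 4, 3) (insufficient r2)
  charlie cannot run: need (0, 1, 4) vs free (1, 4, 3) (insufficient r2)
  golf cannot run: need (0, 5, 3) vs free (1, 4, 3) (insufficient r3)
Post-grant, the permanently blocked set is foxtrot, charlie and golf.


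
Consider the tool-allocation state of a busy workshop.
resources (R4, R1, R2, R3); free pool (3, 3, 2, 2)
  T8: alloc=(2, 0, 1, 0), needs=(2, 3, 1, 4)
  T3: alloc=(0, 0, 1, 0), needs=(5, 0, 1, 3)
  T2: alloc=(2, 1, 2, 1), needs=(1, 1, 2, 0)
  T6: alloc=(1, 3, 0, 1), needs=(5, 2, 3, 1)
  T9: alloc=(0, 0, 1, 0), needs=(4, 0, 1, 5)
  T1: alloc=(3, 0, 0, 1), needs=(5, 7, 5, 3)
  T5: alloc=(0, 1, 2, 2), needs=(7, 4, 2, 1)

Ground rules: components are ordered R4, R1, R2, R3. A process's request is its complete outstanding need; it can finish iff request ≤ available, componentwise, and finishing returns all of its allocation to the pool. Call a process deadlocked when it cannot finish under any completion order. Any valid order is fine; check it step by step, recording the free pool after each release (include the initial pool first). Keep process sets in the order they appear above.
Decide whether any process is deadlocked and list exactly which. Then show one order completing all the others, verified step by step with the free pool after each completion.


No process is deadlocked.
Key observation: there is always a runnable process — T2 first — so the state unwinds completely.
The rest can finish in the order T2, T3, T6, T1, T9, T5, T8. Check, step by step:
  pool = (3, 3, 2, 2)
  T2: need (1, 1, 2, 0) fits (3, 3, 2, 2); releases (2, 1, 2, 1), pool now (5, 4, 4, 3)
  T3: need (5, 0, 1, 3) fits (5, 4, 4, 3); releases (0, 0, 1, 0), pool now (5, 4, 5, 3)
  T6: need (5, 2, 3, 1) fits (5, 4, 5, 3); releases (1, 3, 0, 1), pool now (6, 7, 5, 4)
  T1: need (5, 7, 5, 3) fits (6, 7, 5, 4); releases (3, 0, 0, 1), pool now (9, 7, 5, 5)
  T9: need (4, 0, 1, 5) fits (9, 7, 5, 5); releases (0, 0, 1, 0), pool now (9, 7, 6, 5)
  T5: need (7, 4, 2, 1) fits (9, 7, 6, 5); releases (0, 1, 2, 2), pool now (9, 8, 8, 7)
  T8: need (2, 3, 1, 4) fits (9, 8, 8, 7); releases (2, 0, 1, 0), pool now (11, 8, 9, 7)


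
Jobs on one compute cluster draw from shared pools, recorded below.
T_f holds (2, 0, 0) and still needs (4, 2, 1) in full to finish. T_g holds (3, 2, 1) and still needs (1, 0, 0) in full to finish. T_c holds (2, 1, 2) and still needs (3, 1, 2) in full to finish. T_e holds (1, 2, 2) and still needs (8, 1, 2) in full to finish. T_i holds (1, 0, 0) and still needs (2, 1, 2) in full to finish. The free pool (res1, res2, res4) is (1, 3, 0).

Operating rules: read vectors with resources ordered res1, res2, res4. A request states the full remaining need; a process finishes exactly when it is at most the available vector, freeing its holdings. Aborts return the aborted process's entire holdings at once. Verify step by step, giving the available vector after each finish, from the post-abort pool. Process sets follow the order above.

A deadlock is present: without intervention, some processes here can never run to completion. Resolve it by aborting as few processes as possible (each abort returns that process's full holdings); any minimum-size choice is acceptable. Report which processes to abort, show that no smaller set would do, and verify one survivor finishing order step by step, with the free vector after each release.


Minimum abort set: T_e.
Key observation: before aborting T_e, T_i was permanently blocked — no order could ever run it; afterwards it completes at step 3.
Minimality: the empty abort set fails — the state is deadlocked as it stands.
Survivors finish in the order: T_g, T_f, T_i, T_c. Check, step by step (pool after the aborts first):
  pool = (2, 5, 2)
  run T_g (needs (1, 0, 0), free (2, 5, 2)); after release of (3, 2, 1) the pool is (5, 7, 3)
  run T_f (needs (4, 2, 1), free (5, 7, 3)); after release of (2, 0, 0) the pool is (7, 7, 3)
  run T_i (needs (2, 1, 2), free (7, 7, 3)); after release of (1, 0, 0) the pool is (8, 7, 3)
  run T_c (needs (3, 1, 2), free (8, 7, 3)); after release of (2, 1, 2) the pool is (10, 8, 5)


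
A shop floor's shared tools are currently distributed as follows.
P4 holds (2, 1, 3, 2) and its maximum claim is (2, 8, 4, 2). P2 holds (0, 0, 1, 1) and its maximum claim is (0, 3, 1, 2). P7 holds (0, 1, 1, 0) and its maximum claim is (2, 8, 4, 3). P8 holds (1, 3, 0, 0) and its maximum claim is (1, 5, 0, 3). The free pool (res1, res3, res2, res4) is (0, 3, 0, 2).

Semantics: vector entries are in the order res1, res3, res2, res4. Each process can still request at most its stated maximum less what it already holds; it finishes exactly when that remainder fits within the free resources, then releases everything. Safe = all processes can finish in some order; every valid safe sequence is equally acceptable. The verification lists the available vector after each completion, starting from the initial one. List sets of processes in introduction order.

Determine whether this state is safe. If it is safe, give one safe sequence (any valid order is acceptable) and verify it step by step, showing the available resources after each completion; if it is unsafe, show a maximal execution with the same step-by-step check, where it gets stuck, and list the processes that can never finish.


UNSAFE — no complete ordering exists.
Key observation: res3 is the bottleneck — with P2, P8 done the pool holds (1, 6, 1, 3), short of every remaining need.
Going as far as possible: P2, P8; after that, nothing fits. Walking it through:
  pool = (0, 3, 0, 2)
  P2: need (0, 3, 0, 1) fits (0, 3, 0, 2); releases (0, 0, 1, 1), pool now (0, 3, 1, 3)
  P8: need (0, 2, 0, 3) fits (0, 3, 1, 3); releases (1, 3, 0, 0), pool now (1, 6, 1, 3)
  P4 cannot run: need (0, 7, 1, 0) vs free (1, 6, 1, 3) (insufficient res3)
  P7 cannot run: need (2, 7, 3, 3) vs free (1, 6, 1, 3) (insufficient res1, res3 and res2)
Permanently blocked: P4 and P7.


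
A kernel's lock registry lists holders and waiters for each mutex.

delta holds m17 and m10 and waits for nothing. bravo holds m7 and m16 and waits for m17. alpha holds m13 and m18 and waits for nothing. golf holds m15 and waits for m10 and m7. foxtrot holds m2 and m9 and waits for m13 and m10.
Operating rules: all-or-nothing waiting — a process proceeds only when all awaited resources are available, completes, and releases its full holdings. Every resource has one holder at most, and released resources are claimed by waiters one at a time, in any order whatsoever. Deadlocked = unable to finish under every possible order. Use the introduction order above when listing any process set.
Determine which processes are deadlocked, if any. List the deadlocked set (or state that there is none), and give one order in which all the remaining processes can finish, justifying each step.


The deadlocked set is empty.
Key observation: the waits form no ring: some process can always run, and its releases unblock the others one by one.
A valid finishing order for the others: delta, alpha, bravo, foxtrot, golf.
Step-by-step check:
  delta: no waits; runs immediately, freeing m17 and m10
  alpha: no waits; runs immediately, freeing m13 and m18
  bravo waits on m17 — all released -> runs and releases m7 and m16
  foxtrot waits on m13 and m10 — all released -> runs and releases m2 and m9
  golf waits on m10 and m7 — all released -> runs and releases m15


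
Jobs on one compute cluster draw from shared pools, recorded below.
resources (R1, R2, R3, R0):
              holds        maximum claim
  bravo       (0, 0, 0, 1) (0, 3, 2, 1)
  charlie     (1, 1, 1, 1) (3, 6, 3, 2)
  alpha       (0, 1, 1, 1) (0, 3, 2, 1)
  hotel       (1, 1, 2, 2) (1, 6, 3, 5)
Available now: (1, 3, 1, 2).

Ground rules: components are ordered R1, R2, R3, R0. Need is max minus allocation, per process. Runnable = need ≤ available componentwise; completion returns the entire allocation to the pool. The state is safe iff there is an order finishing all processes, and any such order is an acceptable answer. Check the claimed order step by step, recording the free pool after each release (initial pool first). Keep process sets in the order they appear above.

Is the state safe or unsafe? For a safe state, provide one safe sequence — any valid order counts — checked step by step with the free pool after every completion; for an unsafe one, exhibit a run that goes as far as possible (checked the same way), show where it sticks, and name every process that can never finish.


The state is UNSAFE.
Key observation: R2 is the bottleneck — with alpha, bravo done the pool holds (1, 4, 2, 4), short of every remaining need.
Going as far as possible: alpha, bravo; after that, nothing fits. Step-by-step check:
  pool = (1, 3, 1, 2)
  run alpha (needs (0, 2, 1, 0), free (1, 3, 1, 2)); after release of (0, 1, 1, 1) the pool is (1, 4, 2, 3)
  run bravo (needs (0, 3, 2, 0), free (1, 4, 2, 3)); after release of (0, 0, 0, 1) the pool is (1, 4, 2, 4)
  charlie cannot run: need (2, 5, 2, 1) vs free (1, 4, 2, 4) (insufficient R1 and R2)
  hotel cannot run: need (0, 5, 1, 3) vs free (1, 4, 2, 4) (insufficient R2)
Processes that can never finish: charlie and hotel.


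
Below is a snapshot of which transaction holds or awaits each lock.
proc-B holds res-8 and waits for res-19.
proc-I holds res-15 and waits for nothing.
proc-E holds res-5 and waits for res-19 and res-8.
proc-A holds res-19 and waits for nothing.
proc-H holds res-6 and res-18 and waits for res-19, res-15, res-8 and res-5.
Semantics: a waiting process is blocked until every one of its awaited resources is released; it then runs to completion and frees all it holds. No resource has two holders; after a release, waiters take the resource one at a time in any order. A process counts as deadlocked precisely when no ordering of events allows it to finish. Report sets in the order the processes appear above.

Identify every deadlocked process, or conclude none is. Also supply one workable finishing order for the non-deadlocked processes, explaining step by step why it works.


The deadlocked set is empty.
Key observation: the waits form no ring: some process can always run, and its releases unblock the others one by one.
A valid finishing order for the others: proc-A, proc-B, proc-E, proc-I, proc-H.
Verifying each step:
  proc-A waits on nothing -> runs at once and releases res-19
  proc-B: everything it awaited (res-19) is free; runs, freeing res-8
  proc-E: everything it awaited (res-19 and res-8) is free; runs, freeing res-5
  proc-I waits on nothing -> runs at once and releases res-15
  proc-H: everything it awaited (res-19, res-15, res-8 and res-5) is free; runs, freeing res-6 and res-18


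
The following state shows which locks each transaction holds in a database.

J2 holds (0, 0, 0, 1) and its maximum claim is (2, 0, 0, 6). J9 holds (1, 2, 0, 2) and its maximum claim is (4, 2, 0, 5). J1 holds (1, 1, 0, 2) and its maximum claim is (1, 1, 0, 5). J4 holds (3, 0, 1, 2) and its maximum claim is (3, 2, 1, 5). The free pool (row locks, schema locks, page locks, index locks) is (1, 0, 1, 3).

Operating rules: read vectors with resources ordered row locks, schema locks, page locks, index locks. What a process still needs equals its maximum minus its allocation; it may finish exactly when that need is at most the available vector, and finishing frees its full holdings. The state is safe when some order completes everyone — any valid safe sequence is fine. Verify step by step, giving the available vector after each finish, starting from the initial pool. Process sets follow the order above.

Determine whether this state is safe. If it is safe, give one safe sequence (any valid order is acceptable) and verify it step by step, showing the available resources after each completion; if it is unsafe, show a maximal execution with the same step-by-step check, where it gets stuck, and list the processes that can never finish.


UNSAFE.
Key observation: after J1, J2 the pool peaks at (2, 1, 1, 6), and each blocked process is short somewhere: J9 on row locks; J4 on schema locks.
The run J1, J2 cannot be extended any further. Check, step by step:
  pool = (1, 0, 1, 3)
  J1 needs (0, 0, 0, 3) <= (1, 0, 1, 3) -> finishes; pool += (1, 1, 0, 2) = (2, 1, 1, 5)
  J2 needs (2, 0, 0, 5) <= (2, 1, 1, 5) -> finishes; pool += (0, 0, 0, 1) = (2, 1, 1, 6)
  J9 still needs (3, 0, 0, 3) but only (2, 1, 1, 6) is free — short on row locks
  J4 still needs (0, 2, 0, 3) but only (2, 1, 1, 6) is free — short on schema locks
Never able to finish: J9 and J4.


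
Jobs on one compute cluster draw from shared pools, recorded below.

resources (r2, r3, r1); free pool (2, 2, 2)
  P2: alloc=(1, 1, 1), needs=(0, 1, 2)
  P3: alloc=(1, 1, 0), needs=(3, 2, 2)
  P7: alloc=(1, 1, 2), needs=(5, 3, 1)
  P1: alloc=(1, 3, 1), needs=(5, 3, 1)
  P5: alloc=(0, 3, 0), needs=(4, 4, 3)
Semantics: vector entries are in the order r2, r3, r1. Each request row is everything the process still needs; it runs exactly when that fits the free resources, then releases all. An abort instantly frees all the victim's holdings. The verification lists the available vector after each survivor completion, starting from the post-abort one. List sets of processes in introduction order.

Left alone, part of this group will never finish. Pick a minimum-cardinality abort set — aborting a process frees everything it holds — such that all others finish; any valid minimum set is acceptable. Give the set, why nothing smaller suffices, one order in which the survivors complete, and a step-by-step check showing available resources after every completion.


Abort P1.
Key observation: P7 was stuck for good until P1 gave back (1, 3, 1); in the order shown it finishes at step 4.
Why nothing smaller works: aborting no one leaves the state deadlocked as given.
The survivors complete as P3, P5, P2, P7. Check, step by step (starting from the post-abort pool):
  pool = (3, 5, 3)
  P3: need (3, 2, 2) fits (3, 5, 3); releases (1, 1, 0), pool now (4, 6, 3)
  P5: need (4, 4, 3) fits (4, 6, 3); releases (0, 3, 0), pool now (4, 9, 3)
  P2: need (0, 1, 2) fits (4, 9, 3); releases (1, 1, 1), pool now (5, 10, 4)
  P7: need (5, 3, 1) fits (5, 10, 4); releases (1, 1, 2), pool now (6, 11, 6)


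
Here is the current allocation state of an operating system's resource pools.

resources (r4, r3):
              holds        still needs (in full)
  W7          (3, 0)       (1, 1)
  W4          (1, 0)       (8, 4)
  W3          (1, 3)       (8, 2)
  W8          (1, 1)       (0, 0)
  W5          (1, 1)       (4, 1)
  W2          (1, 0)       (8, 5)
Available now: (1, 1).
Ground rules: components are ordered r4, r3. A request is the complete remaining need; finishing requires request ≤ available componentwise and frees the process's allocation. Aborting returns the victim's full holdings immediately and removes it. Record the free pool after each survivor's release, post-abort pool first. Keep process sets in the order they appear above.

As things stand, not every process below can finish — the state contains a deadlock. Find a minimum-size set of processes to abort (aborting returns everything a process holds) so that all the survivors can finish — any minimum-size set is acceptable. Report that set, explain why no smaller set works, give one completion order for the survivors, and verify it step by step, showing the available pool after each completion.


The answer: abort W3 and W2.
Key observation: W4 was stuck for good until W3 and W2 gave back (2, 3); in the order shown it finishes at step 4.
Why nothing smaller works — every single abort fails: W7 alone leaves W4 blocked (short on r4 and r3); W4 alone leaves W3 blocked (short on r4); W3 alone leaves W4 blocked (short on r4); W8 alone leaves W4 blocked (short on r4 and r3); W5 alone leaves W4 blocked (short on r4 and r3); W2 alone leaves W4 blocked (short on r4 and r3).
Survivors finish in the order: W7, W5, W8, W4. Verifying each step (pool after the aborts first):
  pool = (3, 4)
  run W7 (needs (1, 1), free (3, 4)); after release of (3, 0) the pool is (6, 4)
  run W5 (needs (4, 1), free (6, 4)); after release of (1, 1) the pool is (7, 5)
  run W8 (needs (0, 0), free (7, 5)); after release of (1, 1) the pool is (8, 6)
  run W4 (needs (8, 4), free (8, 6)); after release of (1, 0) the pool is (9, 6)


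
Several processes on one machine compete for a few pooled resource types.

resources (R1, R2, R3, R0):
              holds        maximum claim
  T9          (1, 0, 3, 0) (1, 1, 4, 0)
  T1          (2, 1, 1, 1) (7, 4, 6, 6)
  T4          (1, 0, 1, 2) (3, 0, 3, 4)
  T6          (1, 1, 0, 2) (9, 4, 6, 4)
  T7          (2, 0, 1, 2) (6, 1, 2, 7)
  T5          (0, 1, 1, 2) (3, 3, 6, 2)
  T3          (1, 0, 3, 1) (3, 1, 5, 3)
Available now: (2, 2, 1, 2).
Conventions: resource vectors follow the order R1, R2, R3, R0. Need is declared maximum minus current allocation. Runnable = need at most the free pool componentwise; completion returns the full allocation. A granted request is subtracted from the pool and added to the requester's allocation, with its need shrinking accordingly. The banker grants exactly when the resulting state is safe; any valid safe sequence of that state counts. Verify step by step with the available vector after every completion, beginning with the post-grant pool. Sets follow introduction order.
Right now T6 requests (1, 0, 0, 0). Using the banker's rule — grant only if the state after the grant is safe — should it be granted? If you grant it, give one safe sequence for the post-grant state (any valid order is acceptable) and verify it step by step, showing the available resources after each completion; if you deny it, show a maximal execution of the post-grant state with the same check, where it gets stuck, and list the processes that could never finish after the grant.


GRANT — the state after the grant stays safe, e.g. via T9, T4, T5, T3, T7, T1, T6.
Key observation: the grant leaves (1, 2, 1, 2) free — enough for T9, whose release restarts the cascade.
Verifying the post-grant state step by step:
  pool = (1, 2, 1, 2)
  T9: need (0, 1, 1, 0) fits (1, 2, 1, 2); releases (1, 0, 3, 0), pool now (2, 2, 4, 2)
  T4: need (2, 0, 2, 2) fits (2, 2, 4, 2); releases (1, 0, 1, 2), pool now (3, 2, 5, 4)
  T5: need (3, 2, 5, 0) fits (3, 2, 5, 4); releases (0, 1, 1, 2), pool now (3, 3, 6, 6)
  T3: need (2, 1, 2, 2) fits (3, 3, 6, 6); releases (1, 0, 3, 1), pool now (4, 3, 9, 7)
  T7: need (4, 1, 1, 5) fits (4, 3, 9, 7); releases (2, 0, 1, 2), pool now (6, 3, 10, 9)
  T1: need (5, 3, 5, 5) fits (6, 3, 10, 9); releases (2, 1, 1, 1), pool now (8, 4, 11, 10)
  T6: need (7, 3, 6, 2) fits (8, 4, 11, 10); releases (2, 1, 0, 2), pool now (10, 5, 11, 12)


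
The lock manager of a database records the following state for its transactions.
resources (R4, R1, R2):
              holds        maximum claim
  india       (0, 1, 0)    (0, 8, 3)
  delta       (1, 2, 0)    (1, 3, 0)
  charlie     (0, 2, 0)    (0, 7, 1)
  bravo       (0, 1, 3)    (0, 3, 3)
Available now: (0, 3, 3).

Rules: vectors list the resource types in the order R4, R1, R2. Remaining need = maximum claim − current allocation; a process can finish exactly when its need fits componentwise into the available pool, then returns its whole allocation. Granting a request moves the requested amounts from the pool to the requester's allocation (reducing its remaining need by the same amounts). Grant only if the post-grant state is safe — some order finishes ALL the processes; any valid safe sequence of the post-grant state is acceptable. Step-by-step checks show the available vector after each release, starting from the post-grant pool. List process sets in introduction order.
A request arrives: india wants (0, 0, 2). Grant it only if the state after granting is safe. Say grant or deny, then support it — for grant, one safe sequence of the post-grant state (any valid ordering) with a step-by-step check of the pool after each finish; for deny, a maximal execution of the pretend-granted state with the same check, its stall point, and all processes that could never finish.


GRANT: granting preserves safety; a valid post-grant sequence is bravo, delta, charlie, india.
Key observation: (0, 3, 1) free after granting still covers bravo first, and each release covers the next.
Step-by-step check of the post-grant state:
  pool = (0, 3, 1)
  bravo: need (0, 2, 0) fits (0, 3, 1); releases (0, 1, 3), pool now (0, 4, 4)
  delta: need (0, 1, 0) fits (0, 4, 4); releases (1, 2, 0), pool now (1, 6, 4)
  charlie: need (0, 5, 1) fits (1, 6, 4); releases (0, 2, 0), pool now (1, 8, 4)
  india: need (0, 7, 1) fits (1, 8, 4); releases (0, 1, 2), pool now (1, 9, 6)
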